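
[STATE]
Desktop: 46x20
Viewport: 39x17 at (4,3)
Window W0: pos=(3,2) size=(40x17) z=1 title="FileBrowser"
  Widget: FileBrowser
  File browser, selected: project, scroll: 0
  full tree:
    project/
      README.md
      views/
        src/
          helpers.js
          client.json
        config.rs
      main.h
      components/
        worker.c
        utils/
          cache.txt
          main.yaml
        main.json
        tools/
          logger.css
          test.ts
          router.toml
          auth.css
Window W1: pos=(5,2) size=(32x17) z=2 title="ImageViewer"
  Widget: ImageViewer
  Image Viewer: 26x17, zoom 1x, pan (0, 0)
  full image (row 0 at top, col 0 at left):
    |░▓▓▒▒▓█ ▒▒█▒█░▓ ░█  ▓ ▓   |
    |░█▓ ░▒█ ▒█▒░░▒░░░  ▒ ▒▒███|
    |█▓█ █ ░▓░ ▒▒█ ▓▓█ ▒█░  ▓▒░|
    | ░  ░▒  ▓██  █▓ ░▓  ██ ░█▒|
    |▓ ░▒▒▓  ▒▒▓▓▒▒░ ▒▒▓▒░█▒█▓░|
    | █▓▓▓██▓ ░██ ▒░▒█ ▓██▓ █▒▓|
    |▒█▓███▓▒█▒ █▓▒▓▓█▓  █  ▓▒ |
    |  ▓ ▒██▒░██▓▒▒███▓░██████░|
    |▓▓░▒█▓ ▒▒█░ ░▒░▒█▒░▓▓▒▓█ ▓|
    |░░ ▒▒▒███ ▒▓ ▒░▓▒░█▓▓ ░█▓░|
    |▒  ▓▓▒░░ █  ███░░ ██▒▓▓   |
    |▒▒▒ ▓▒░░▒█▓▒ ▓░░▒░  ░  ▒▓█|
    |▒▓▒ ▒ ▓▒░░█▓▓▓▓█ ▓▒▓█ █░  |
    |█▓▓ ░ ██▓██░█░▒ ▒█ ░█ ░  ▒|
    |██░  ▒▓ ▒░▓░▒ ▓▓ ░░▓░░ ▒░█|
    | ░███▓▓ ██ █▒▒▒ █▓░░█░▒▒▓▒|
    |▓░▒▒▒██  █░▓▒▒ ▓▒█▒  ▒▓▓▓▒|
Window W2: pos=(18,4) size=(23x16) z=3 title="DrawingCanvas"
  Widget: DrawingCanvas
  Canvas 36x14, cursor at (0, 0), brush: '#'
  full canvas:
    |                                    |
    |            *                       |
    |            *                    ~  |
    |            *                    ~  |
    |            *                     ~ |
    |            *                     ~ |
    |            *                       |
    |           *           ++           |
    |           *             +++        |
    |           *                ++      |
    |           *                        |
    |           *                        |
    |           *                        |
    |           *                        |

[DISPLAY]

 ┃ ImageViewer                  ┃     ┃
─┠────────────┏━━━━━━━━━━━━━━━━━━━━━┓─┨
>┃░▓▓▒▒▓█ ▒▒█▒┃ DrawingCanvas       ┃ ┃
 ┃░█▓ ░▒█ ▒█▒░┠─────────────────────┨ ┃
 ┃█▓█ █ ░▓░ ▒▒┃+                    ┃ ┃
 ┃ ░  ░▒  ▓██ ┃            *        ┃ ┃
 ┃▓ ░▒▒▓  ▒▒▓▓┃            *        ┃ ┃
 ┃ █▓▓▓██▓ ░██┃            *        ┃ ┃
 ┃▒█▓███▓▒█▒ █┃            *        ┃ ┃
 ┃  ▓ ▒██▒░██▓┃            *        ┃ ┃
 ┃▓▓░▒█▓ ▒▒█░ ┃            *        ┃ ┃
 ┃░░ ▒▒▒███ ▒▓┃           *         ┃ ┃
 ┃▒  ▓▓▒░░ █  ┃           *         ┃ ┃
 ┃▒▒▒ ▓▒░░▒█▓▒┃           *         ┃ ┃
 ┃▒▓▒ ▒ ▓▒░░█▓┃           *         ┃ ┃
━┗━━━━━━━━━━━━┃           *         ┃━┛
              ┗━━━━━━━━━━━━━━━━━━━━━┛  


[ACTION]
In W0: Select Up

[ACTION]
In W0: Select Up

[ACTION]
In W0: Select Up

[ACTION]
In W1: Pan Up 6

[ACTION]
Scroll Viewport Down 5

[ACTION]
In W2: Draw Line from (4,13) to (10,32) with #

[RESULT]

 ┃ ImageViewer                  ┃     ┃
─┠────────────┏━━━━━━━━━━━━━━━━━━━━━┓─┨
>┃░▓▓▒▒▓█ ▒▒█▒┃ DrawingCanvas       ┃ ┃
 ┃░█▓ ░▒█ ▒█▒░┠─────────────────────┨ ┃
 ┃█▓█ █ ░▓░ ▒▒┃+                    ┃ ┃
 ┃ ░  ░▒  ▓██ ┃            *        ┃ ┃
 ┃▓ ░▒▒▓  ▒▒▓▓┃            *        ┃ ┃
 ┃ █▓▓▓██▓ ░██┃            *        ┃ ┃
 ┃▒█▓███▓▒█▒ █┃            *##      ┃ ┃
 ┃  ▓ ▒██▒░██▓┃            *  ###   ┃ ┃
 ┃▓▓░▒█▓ ▒▒█░ ┃            *     ###┃ ┃
 ┃░░ ▒▒▒███ ▒▓┃           *         ┃ ┃
 ┃▒  ▓▓▒░░ █  ┃           *         ┃ ┃
 ┃▒▒▒ ▓▒░░▒█▓▒┃           *         ┃ ┃
 ┃▒▓▒ ▒ ▓▒░░█▓┃           *         ┃ ┃
━┗━━━━━━━━━━━━┃           *         ┃━┛
              ┗━━━━━━━━━━━━━━━━━━━━━┛  


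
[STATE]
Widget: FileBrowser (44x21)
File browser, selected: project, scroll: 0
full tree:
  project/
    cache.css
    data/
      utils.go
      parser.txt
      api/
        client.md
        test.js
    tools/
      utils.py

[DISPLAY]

> [-] project/                              
    cache.css                               
    [+] data/                               
    [+] tools/                              
                                            
                                            
                                            
                                            
                                            
                                            
                                            
                                            
                                            
                                            
                                            
                                            
                                            
                                            
                                            
                                            
                                            


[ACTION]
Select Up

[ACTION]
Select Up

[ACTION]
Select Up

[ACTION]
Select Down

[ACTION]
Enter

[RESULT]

  [-] project/                              
  > cache.css                               
    [+] data/                               
    [+] tools/                              
                                            
                                            
                                            
                                            
                                            
                                            
                                            
                                            
                                            
                                            
                                            
                                            
                                            
                                            
                                            
                                            
                                            


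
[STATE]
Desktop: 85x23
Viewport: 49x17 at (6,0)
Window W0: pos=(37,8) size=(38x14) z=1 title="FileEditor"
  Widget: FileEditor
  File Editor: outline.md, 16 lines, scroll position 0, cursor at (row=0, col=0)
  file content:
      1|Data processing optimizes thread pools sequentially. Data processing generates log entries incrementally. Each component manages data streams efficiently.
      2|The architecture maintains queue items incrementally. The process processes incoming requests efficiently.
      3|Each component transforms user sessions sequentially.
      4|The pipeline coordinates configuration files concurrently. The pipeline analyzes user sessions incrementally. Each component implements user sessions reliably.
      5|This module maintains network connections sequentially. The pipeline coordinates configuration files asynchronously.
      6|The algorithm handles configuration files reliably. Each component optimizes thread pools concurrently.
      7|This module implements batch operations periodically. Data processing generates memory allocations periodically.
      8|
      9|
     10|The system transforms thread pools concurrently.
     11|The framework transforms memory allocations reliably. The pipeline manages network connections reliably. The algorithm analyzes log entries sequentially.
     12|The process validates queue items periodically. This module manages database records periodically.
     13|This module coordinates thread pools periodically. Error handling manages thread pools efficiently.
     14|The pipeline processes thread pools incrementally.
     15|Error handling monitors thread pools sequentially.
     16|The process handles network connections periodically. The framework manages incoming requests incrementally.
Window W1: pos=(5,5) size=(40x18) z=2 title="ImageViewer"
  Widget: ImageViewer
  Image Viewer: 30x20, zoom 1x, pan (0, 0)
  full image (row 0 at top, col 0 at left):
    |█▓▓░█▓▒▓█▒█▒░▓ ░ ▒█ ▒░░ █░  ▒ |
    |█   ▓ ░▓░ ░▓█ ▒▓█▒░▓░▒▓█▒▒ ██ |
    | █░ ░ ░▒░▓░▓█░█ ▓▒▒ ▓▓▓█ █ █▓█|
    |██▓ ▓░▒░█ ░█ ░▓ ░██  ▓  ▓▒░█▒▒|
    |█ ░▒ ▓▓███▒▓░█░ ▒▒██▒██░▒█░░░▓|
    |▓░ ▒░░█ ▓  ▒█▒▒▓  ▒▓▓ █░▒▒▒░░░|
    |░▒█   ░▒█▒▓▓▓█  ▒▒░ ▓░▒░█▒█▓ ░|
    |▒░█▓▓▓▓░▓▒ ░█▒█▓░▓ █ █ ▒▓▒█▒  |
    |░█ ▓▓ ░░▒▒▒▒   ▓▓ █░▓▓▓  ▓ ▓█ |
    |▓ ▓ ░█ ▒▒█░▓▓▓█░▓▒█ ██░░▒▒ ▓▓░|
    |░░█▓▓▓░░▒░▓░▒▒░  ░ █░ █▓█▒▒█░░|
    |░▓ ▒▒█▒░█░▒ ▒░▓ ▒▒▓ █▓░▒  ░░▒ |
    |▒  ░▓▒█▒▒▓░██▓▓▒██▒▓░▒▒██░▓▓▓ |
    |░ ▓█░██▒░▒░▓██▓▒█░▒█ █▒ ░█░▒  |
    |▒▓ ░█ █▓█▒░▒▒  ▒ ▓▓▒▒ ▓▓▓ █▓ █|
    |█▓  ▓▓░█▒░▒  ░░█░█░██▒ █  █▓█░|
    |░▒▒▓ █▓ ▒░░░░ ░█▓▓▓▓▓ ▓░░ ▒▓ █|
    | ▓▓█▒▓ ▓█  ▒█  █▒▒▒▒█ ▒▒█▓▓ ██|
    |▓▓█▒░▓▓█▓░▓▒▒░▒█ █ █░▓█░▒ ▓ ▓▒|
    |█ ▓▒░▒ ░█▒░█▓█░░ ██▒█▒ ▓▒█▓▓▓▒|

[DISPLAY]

                                                 
                                                 
                                                 
                                                 
                                                 
━━━━━━━━━━━━━━━━━━━━━━━━━━━━━━━━━━━━━━┓          
 ImageViewer                          ┃          
──────────────────────────────────────┨          
█▓▓░█▓▒▓█▒█▒░▓ ░ ▒█ ▒░░ █░  ▒         ┃━━━━━━━━━━
█   ▓ ░▓░ ░▓█ ▒▓█▒░▓░▒▓█▒▒ ██         ┃itor      
 █░ ░ ░▒░▓░▓█░█ ▓▒▒ ▓▓▓█ █ █▓█        ┃──────────
██▓ ▓░▒░█ ░█ ░▓ ░██  ▓  ▓▒░█▒▒        ┃ocessing o
█ ░▒ ▓▓███▒▓░█░ ▒▒██▒██░▒█░░░▓        ┃hitecture 
▓░ ▒░░█ ▓  ▒█▒▒▓  ▒▓▓ █░▒▒▒░░░        ┃mponent tr
░▒█   ░▒█▒▓▓▓█  ▒▒░ ▓░▒░█▒█▓ ░        ┃eline coor
▒░█▓▓▓▓░▓▒ ░█▒█▓░▓ █ █ ▒▓▒█▒          ┃dule maint
░█ ▓▓ ░░▒▒▒▒   ▓▓ █░▓▓▓  ▓ ▓█         ┃orithm han


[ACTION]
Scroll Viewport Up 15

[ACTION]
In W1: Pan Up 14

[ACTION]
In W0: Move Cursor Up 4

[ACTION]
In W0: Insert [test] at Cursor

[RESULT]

                                                 
                                                 
                                                 
                                                 
                                                 
━━━━━━━━━━━━━━━━━━━━━━━━━━━━━━━━━━━━━━┓          
 ImageViewer                          ┃          
──────────────────────────────────────┨          
█▓▓░█▓▒▓█▒█▒░▓ ░ ▒█ ▒░░ █░  ▒         ┃━━━━━━━━━━
█   ▓ ░▓░ ░▓█ ▒▓█▒░▓░▒▓█▒▒ ██         ┃itor      
 █░ ░ ░▒░▓░▓█░█ ▓▒▒ ▓▓▓█ █ █▓█        ┃──────────
██▓ ▓░▒░█ ░█ ░▓ ░██  ▓  ▓▒░█▒▒        ┃a processi
█ ░▒ ▓▓███▒▓░█░ ▒▒██▒██░▒█░░░▓        ┃hitecture 
▓░ ▒░░█ ▓  ▒█▒▒▓  ▒▓▓ █░▒▒▒░░░        ┃mponent tr
░▒█   ░▒█▒▓▓▓█  ▒▒░ ▓░▒░█▒█▓ ░        ┃eline coor
▒░█▓▓▓▓░▓▒ ░█▒█▓░▓ █ █ ▒▓▒█▒          ┃dule maint
░█ ▓▓ ░░▒▒▒▒   ▓▓ █░▓▓▓  ▓ ▓█         ┃orithm han


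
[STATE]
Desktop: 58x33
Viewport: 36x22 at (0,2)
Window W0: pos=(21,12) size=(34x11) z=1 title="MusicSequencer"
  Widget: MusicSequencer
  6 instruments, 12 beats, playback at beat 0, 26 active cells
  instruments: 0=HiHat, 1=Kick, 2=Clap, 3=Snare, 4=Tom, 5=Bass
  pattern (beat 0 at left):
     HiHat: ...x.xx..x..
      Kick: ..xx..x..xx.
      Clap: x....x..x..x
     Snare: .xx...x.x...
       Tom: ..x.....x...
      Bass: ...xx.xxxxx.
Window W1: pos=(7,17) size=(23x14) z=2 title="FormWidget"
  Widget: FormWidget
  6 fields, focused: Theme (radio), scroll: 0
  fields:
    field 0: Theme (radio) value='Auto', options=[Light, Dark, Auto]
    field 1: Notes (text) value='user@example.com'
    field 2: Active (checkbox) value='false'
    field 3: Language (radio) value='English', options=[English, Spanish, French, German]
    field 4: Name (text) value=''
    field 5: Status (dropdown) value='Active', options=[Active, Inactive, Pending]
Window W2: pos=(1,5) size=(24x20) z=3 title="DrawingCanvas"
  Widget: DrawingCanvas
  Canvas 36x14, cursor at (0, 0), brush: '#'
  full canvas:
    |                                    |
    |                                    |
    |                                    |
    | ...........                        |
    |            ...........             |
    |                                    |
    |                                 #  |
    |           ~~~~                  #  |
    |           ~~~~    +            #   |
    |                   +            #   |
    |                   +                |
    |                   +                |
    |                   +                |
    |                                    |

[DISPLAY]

                                    
                                    
                                    
 ┏━━━━━━━━━━━━━━━━━━━━━━┓           
 ┃ DrawingCanvas        ┃           
 ┠──────────────────────┨           
 ┃+                     ┃           
 ┃                      ┃           
 ┃                      ┃           
 ┃ ...........          ┃           
 ┃            ..........┃━━━━━━━━━━━
 ┃                      ┃sicSequence
 ┃                      ┃───────────
 ┃           ~~~~       ┃   ▼1234567
 ┃           ~~~~    +  ┃Hat···█·██·
 ┃                   +  ┃━━━━┓██··█·
 ┃                   +  ┃    ┃···█··
 ┃                   +  ┃────┨█···█·
 ┃                   +  ┃ Lig┃█·····
 ┃                      ┃er@]┃·██·██
 ┃                      ┃    ┃━━━━━━
 ┃                      ┃ Eng┃      


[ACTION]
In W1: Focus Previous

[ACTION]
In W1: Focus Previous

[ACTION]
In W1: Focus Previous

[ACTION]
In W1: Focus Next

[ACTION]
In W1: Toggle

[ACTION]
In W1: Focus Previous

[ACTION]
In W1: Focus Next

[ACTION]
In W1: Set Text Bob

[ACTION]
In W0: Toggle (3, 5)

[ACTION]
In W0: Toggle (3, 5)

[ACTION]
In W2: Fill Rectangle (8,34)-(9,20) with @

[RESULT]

                                    
                                    
                                    
 ┏━━━━━━━━━━━━━━━━━━━━━━┓           
 ┃ DrawingCanvas        ┃           
 ┠──────────────────────┨           
 ┃+                     ┃           
 ┃                      ┃           
 ┃                      ┃           
 ┃ ...........          ┃           
 ┃            ..........┃━━━━━━━━━━━
 ┃                      ┃sicSequence
 ┃                      ┃───────────
 ┃           ~~~~       ┃   ▼1234567
 ┃           ~~~~    +@@┃Hat···█·██·
 ┃                   +@@┃━━━━┓██··█·
 ┃                   +  ┃    ┃···█··
 ┃                   +  ┃────┨█···█·
 ┃                   +  ┃ Lig┃█·····
 ┃                      ┃er@]┃·██·██
 ┃                      ┃    ┃━━━━━━
 ┃                      ┃ Eng┃      


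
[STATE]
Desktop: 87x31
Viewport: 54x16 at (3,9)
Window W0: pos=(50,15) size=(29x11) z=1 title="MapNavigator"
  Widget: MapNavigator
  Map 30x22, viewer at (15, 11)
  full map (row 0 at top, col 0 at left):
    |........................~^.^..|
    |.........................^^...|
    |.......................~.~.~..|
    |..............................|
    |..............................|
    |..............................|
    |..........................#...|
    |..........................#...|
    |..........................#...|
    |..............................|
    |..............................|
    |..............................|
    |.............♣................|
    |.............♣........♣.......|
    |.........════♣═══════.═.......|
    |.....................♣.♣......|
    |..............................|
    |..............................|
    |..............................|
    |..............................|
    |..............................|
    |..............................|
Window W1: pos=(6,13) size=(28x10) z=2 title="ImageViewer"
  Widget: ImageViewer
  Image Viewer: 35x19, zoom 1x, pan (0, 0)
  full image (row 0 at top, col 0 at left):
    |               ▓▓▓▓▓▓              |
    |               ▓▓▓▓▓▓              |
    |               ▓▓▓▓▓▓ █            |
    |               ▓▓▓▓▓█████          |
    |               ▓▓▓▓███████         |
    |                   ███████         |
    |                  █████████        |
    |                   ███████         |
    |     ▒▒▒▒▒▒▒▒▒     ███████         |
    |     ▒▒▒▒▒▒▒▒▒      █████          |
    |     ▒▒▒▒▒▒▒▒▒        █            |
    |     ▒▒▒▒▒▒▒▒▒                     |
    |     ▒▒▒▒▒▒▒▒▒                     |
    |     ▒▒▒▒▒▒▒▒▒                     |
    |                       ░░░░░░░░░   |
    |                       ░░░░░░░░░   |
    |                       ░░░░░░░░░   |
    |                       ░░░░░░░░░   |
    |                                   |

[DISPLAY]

                                                      
                                                      
                                                      
                                                      
   ┏━━━━━━━━━━━━━━━━━━━━━━━━━━┓                       
   ┃ ImageViewer              ┃                       
   ┠──────────────────────────┨                ┏━━━━━━
   ┃               ▓▓▓▓▓▓     ┃                ┃ MapNa
   ┃               ▓▓▓▓▓▓     ┃                ┠──────
   ┃               ▓▓▓▓▓▓ █   ┃                ┃......
   ┃               ▓▓▓▓▓█████ ┃                ┃......
   ┃               ▓▓▓▓███████┃                ┃......
   ┃                   ███████┃                ┃......
   ┗━━━━━━━━━━━━━━━━━━━━━━━━━━┛                ┃......
                                               ┃......
                                               ┃......


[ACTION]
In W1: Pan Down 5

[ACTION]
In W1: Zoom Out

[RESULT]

                                                      
                                                      
                                                      
                                                      
   ┏━━━━━━━━━━━━━━━━━━━━━━━━━━┓                       
   ┃ ImageViewer              ┃                       
   ┠──────────────────────────┨                ┏━━━━━━
   ┃                   ███████┃                ┃ MapNa
   ┃                  ████████┃                ┠──────
   ┃                   ███████┃                ┃......
   ┃     ▒▒▒▒▒▒▒▒▒     ███████┃                ┃......
   ┃     ▒▒▒▒▒▒▒▒▒      █████ ┃                ┃......
   ┃     ▒▒▒▒▒▒▒▒▒        █   ┃                ┃......
   ┗━━━━━━━━━━━━━━━━━━━━━━━━━━┛                ┃......
                                               ┃......
                                               ┃......


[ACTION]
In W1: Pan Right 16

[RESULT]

                                                      
                                                      
                                                      
                                                      
   ┏━━━━━━━━━━━━━━━━━━━━━━━━━━┓                       
   ┃ ImageViewer              ┃                       
   ┠──────────────────────────┨                ┏━━━━━━
   ┃   ███████                ┃                ┃ MapNa
   ┃  █████████               ┃                ┠──────
   ┃   ███████                ┃                ┃......
   ┃   ███████                ┃                ┃......
   ┃    █████                 ┃                ┃......
   ┃      █                   ┃                ┃......
   ┗━━━━━━━━━━━━━━━━━━━━━━━━━━┛                ┃......
                                               ┃......
                                               ┃......


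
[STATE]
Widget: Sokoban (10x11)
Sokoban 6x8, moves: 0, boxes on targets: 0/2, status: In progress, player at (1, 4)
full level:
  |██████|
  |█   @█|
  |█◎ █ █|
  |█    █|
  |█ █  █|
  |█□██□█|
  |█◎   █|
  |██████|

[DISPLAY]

██████    
█   @█    
█◎ █ █    
█    █    
█ █  █    
█□██□█    
█◎   █    
██████    
Moves: 0  
          
          


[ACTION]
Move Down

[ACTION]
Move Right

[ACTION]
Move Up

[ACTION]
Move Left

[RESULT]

██████    
█  @ █    
█◎ █ █    
█    █    
█ █  █    
█□██□█    
█◎   █    
██████    
Moves: 3  
          
          


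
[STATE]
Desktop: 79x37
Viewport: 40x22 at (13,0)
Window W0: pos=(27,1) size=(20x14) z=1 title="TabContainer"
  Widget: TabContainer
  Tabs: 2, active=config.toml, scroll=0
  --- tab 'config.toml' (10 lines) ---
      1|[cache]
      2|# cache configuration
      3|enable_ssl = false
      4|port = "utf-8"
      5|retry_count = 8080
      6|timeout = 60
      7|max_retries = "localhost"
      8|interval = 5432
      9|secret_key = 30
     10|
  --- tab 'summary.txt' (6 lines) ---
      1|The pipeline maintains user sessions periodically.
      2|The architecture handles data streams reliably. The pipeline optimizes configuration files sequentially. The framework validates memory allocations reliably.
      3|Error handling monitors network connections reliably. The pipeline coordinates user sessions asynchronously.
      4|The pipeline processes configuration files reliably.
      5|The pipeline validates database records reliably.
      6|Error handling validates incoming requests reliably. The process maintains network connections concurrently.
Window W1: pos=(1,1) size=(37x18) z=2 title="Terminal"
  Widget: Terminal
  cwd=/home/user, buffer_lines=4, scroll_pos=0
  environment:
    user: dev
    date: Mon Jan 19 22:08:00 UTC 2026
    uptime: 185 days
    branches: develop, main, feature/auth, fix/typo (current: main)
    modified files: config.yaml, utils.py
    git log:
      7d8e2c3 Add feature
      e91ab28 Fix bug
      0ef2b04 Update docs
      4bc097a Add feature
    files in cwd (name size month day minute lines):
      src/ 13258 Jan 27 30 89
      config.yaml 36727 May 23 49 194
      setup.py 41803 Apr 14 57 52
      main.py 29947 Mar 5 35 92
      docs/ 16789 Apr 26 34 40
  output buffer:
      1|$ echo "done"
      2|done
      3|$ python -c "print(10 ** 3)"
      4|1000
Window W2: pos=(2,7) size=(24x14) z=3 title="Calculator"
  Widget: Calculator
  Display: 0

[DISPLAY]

                                        
━━━━━━━━━━━━━━━━━━━━━━━━┓━━━━━━━━┓      
                        ┃ner     ┃      
────────────────────────┨────────┨      
e"                      ┃ml]│ sum┃      
                        ┃────────┃      
 "print(10 ** 3)"       ┃        ┃      
━━━━━━━━━━━━┓           ┃nfigurat┃      
r           ┃           ┃ = false┃      
────────────┨           ┃f-8"    ┃      
           0┃           ┃t = 8080┃      
──┬───┐     ┃           ┃60      ┃      
9 │ ÷ │     ┃           ┃s = "loc┃      
──┼───┤     ┃           ┃ 5432   ┃      
6 │ × │     ┃           ┃━━━━━━━━┛      
──┼───┤     ┃           ┃               
3 │ - │     ┃           ┃               
──┼───┤     ┃           ┃               
= │ + │     ┃━━━━━━━━━━━┛               
──┴───┘     ┃                           
━━━━━━━━━━━━┛                           
                                        


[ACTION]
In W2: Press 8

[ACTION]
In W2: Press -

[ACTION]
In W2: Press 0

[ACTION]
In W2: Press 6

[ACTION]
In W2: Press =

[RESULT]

                                        
━━━━━━━━━━━━━━━━━━━━━━━━┓━━━━━━━━┓      
                        ┃ner     ┃      
────────────────────────┨────────┨      
e"                      ┃ml]│ sum┃      
                        ┃────────┃      
 "print(10 ** 3)"       ┃        ┃      
━━━━━━━━━━━━┓           ┃nfigurat┃      
r           ┃           ┃ = false┃      
────────────┨           ┃f-8"    ┃      
           2┃           ┃t = 8080┃      
──┬───┐     ┃           ┃60      ┃      
9 │ ÷ │     ┃           ┃s = "loc┃      
──┼───┤     ┃           ┃ 5432   ┃      
6 │ × │     ┃           ┃━━━━━━━━┛      
──┼───┤     ┃           ┃               
3 │ - │     ┃           ┃               
──┼───┤     ┃           ┃               
= │ + │     ┃━━━━━━━━━━━┛               
──┴───┘     ┃                           
━━━━━━━━━━━━┛                           
                                        


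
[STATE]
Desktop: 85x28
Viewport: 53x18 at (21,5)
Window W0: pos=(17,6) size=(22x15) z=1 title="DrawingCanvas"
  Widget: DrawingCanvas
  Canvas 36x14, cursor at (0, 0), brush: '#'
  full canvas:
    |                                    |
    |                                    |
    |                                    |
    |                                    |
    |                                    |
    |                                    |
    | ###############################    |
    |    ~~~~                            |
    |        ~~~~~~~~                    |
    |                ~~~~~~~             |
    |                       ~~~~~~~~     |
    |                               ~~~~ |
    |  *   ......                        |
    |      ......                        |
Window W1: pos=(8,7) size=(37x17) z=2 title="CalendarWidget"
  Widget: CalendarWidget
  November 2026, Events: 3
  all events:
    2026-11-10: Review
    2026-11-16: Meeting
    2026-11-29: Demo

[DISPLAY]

                                                     
━━━━━━━━━━━━━━━━━┓                                   
━━━━━━━━━━━━━━━━━━━━━━━┓                             
get                    ┃                             
───────────────────────┨                             
ovember 2026           ┃                             
Fr Sa Su               ┃                             
       1               ┃                             
 6  7  8               ┃                             
 13 14 15              ┃                             
 20 21 22              ┃                             
27 28 29*              ┃                             
                       ┃                             
                       ┃                             
                       ┃                             
                       ┃                             
                       ┃                             
                       ┃                             


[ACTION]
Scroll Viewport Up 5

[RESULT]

                                                     
                                                     
                                                     
                                                     
                                                     
                                                     
━━━━━━━━━━━━━━━━━┓                                   
━━━━━━━━━━━━━━━━━━━━━━━┓                             
get                    ┃                             
───────────────────────┨                             
ovember 2026           ┃                             
Fr Sa Su               ┃                             
       1               ┃                             
 6  7  8               ┃                             
 13 14 15              ┃                             
 20 21 22              ┃                             
27 28 29*              ┃                             
                       ┃                             


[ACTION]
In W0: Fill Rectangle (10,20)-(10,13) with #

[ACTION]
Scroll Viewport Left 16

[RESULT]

                                                     
                                                     
                                                     
                                                     
                                                     
                                                     
            ┏━━━━━━━━━━━━━━━━━━━━┓                   
   ┏━━━━━━━━━━━━━━━━━━━━━━━━━━━━━━━━━━━┓             
   ┃ CalendarWidget                    ┃             
   ┠───────────────────────────────────┨             
   ┃           November 2026           ┃             
   ┃Mo Tu We Th Fr Sa Su               ┃             
   ┃                   1               ┃             
   ┃ 2  3  4  5  6  7  8               ┃             
   ┃ 9 10* 11 12 13 14 15              ┃             
   ┃16* 17 18 19 20 21 22              ┃             
   ┃23 24 25 26 27 28 29*              ┃             
   ┃30                                 ┃             


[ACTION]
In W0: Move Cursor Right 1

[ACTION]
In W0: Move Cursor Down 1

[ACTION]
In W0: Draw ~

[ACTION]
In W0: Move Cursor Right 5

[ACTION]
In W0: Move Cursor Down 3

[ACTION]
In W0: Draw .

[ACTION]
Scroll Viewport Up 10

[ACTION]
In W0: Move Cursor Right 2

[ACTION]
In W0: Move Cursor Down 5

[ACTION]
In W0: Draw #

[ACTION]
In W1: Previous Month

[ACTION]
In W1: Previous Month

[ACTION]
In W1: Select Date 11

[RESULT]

                                                     
                                                     
                                                     
                                                     
                                                     
                                                     
            ┏━━━━━━━━━━━━━━━━━━━━┓                   
   ┏━━━━━━━━━━━━━━━━━━━━━━━━━━━━━━━━━━━┓             
   ┃ CalendarWidget                    ┃             
   ┠───────────────────────────────────┨             
   ┃           September 2026          ┃             
   ┃Mo Tu We Th Fr Sa Su               ┃             
   ┃    1  2  3  4  5  6               ┃             
   ┃ 7  8  9 10 [11] 12 13             ┃             
   ┃14 15 16 17 18 19 20               ┃             
   ┃21 22 23 24 25 26 27               ┃             
   ┃28 29 30                           ┃             
   ┃                                   ┃             


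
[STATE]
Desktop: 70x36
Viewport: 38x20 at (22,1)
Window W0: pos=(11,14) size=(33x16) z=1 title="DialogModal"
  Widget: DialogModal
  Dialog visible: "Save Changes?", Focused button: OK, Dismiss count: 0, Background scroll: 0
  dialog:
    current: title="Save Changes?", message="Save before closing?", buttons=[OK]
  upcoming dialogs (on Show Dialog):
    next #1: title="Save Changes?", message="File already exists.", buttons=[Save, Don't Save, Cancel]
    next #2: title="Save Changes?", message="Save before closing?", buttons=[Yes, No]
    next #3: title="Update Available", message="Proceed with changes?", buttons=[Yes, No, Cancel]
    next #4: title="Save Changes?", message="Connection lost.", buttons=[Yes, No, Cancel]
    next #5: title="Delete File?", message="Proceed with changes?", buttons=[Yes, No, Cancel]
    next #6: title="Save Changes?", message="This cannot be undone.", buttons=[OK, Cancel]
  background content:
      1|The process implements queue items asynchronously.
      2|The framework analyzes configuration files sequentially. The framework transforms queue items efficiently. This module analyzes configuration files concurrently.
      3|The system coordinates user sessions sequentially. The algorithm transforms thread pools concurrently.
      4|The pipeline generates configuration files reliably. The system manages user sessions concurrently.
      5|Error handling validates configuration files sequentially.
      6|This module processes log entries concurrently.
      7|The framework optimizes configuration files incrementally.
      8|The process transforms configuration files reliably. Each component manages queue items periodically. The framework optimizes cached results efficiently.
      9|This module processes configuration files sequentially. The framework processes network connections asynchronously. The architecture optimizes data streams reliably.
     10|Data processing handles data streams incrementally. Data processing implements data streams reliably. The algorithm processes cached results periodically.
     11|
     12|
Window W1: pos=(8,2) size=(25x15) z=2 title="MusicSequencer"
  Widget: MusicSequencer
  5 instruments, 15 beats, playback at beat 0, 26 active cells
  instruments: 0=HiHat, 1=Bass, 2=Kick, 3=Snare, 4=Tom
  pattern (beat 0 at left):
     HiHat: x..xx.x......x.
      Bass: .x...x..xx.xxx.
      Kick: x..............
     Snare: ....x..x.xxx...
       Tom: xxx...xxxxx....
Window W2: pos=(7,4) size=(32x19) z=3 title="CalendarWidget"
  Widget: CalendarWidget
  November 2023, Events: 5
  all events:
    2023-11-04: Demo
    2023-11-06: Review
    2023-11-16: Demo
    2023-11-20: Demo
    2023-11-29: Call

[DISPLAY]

                                      
━━━━━━━━━━┓                           
er        ┃                           
━━━━━━━━━━━━━━━━┓                     
t               ┃                     
────────────────┨                     
er 2023         ┃                     
 Sa Su          ┃                     
  4*  5         ┃                     
0 11 12         ┃                     
7 18 19         ┃                     
4 25 26         ┃                     
                ┃                     
                ┃━━━━┓                
                ┃    ┃                
                ┃────┨                
                ┃e it┃                
                ┃igur┃                
                ┃ ses┃                
                ┃igur┃                


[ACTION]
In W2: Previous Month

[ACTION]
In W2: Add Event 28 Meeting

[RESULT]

                                      
━━━━━━━━━━┓                           
er        ┃                           
━━━━━━━━━━━━━━━━┓                     
t               ┃                     
────────────────┨                     
er 2023         ┃                     
 Sa Su          ┃                     
     1          ┃                     
  7  8          ┃                     
 14 15          ┃                     
 21 22          ┃                     
 28* 29         ┃                     
                ┃━━━━┓                
                ┃    ┃                
                ┃────┨                
                ┃e it┃                
                ┃igur┃                
                ┃ ses┃                
                ┃igur┃                
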